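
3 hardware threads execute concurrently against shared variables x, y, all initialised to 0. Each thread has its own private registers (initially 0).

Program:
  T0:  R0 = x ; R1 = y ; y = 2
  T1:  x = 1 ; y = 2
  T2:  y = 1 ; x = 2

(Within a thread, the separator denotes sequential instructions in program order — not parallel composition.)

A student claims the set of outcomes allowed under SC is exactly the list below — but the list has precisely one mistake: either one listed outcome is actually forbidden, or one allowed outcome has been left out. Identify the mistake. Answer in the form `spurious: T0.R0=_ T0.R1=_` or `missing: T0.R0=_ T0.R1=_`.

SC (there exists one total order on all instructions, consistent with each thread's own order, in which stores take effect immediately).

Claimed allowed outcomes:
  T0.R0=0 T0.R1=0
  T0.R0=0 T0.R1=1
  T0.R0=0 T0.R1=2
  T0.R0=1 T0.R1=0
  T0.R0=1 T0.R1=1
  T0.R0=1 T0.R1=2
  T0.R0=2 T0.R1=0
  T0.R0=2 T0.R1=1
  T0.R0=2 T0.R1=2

outcome vector order: (T0.R0,T0.R1)
SC (8): (0,0); (0,1); (0,2); (1,0); (1,1); (1,2); (2,1); (2,2)
claimed∖SC = {(2,0)}

spurious: T0.R0=2 T0.R1=0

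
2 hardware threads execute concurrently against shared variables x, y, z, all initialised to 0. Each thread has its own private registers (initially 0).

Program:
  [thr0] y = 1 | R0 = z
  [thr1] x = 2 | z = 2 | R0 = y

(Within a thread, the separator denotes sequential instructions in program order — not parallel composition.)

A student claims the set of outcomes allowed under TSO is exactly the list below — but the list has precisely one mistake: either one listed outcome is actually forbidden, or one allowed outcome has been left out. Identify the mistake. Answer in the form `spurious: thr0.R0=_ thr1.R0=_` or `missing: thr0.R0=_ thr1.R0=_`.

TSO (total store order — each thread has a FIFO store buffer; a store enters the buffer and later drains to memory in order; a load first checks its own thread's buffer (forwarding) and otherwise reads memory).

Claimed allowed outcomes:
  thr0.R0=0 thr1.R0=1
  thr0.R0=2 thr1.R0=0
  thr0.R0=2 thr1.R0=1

missing: thr0.R0=0 thr1.R0=0

outcome vector order: (thr0.R0,thr1.R0)
TSO (4): (0,0); (0,1); (2,0); (2,1)
TSO∖claimed = {(0,0)}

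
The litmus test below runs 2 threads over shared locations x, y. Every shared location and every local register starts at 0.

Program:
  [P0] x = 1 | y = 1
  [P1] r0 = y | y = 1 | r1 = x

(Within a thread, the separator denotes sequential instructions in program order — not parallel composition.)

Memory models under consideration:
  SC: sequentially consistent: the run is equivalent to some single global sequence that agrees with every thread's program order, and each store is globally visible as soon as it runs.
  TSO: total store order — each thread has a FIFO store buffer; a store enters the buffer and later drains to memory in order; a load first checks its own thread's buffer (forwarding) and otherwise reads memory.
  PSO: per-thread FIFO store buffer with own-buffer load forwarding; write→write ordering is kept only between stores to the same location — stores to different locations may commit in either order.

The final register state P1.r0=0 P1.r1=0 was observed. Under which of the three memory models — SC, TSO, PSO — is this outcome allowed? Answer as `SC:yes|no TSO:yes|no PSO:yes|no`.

SC:yes TSO:yes PSO:yes

outcome vector order: (P1.r0,P1.r1)
SC: 3 outcomes — {0/0; 0/1; 1/1}
TSO: 3 outcomes — {0/0; 0/1; 1/1}
PSO: 4 outcomes — {0/0; 0/1; 1/0; 1/1}
target 0/0 ∈ {SC,TSO,PSO}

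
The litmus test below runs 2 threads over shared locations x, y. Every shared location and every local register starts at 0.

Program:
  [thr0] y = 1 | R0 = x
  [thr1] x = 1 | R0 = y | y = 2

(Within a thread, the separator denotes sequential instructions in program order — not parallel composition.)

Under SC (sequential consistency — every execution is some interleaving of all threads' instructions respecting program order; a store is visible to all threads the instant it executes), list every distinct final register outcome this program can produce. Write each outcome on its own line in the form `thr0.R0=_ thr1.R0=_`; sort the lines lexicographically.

outcome vector order: (thr0.R0,thr1.R0)
|SC outcomes| = 3

thr0.R0=0 thr1.R0=1
thr0.R0=1 thr1.R0=0
thr0.R0=1 thr1.R0=1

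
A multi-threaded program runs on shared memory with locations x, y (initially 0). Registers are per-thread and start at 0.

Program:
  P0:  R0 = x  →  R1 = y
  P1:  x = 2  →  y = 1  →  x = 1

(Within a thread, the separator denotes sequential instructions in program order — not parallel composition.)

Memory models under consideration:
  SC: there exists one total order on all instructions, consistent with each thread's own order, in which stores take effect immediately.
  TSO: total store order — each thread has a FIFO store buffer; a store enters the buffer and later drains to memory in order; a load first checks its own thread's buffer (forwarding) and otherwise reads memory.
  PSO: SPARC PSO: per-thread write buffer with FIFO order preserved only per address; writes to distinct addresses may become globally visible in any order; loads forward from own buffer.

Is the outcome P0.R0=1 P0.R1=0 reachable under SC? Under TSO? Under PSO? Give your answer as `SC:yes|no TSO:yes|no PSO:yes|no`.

outcome vector order: (P0.R0,P0.R1)
[SC] allowed = {<0 0> <0 1> <1 1> <2 0> <2 1>}
[TSO] allowed = {<0 0> <0 1> <1 1> <2 0> <2 1>}
[PSO] allowed = {<0 0> <0 1> <1 0> <1 1> <2 0> <2 1>}
target <1 0> ∈ {PSO}

SC:no TSO:no PSO:yes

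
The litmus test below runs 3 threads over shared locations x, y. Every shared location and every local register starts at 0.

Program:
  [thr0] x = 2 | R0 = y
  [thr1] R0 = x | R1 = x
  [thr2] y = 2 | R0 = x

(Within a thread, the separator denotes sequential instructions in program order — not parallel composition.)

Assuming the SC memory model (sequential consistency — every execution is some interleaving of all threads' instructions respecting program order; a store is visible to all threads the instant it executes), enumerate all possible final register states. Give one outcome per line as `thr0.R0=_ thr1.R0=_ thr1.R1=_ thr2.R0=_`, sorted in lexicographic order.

outcome vector order: (thr0.R0,thr1.R0,thr1.R1,thr2.R0)
|SC outcomes| = 9

thr0.R0=0 thr1.R0=0 thr1.R1=0 thr2.R0=2
thr0.R0=0 thr1.R0=0 thr1.R1=2 thr2.R0=2
thr0.R0=0 thr1.R0=2 thr1.R1=2 thr2.R0=2
thr0.R0=2 thr1.R0=0 thr1.R1=0 thr2.R0=0
thr0.R0=2 thr1.R0=0 thr1.R1=0 thr2.R0=2
thr0.R0=2 thr1.R0=0 thr1.R1=2 thr2.R0=0
thr0.R0=2 thr1.R0=0 thr1.R1=2 thr2.R0=2
thr0.R0=2 thr1.R0=2 thr1.R1=2 thr2.R0=0
thr0.R0=2 thr1.R0=2 thr1.R1=2 thr2.R0=2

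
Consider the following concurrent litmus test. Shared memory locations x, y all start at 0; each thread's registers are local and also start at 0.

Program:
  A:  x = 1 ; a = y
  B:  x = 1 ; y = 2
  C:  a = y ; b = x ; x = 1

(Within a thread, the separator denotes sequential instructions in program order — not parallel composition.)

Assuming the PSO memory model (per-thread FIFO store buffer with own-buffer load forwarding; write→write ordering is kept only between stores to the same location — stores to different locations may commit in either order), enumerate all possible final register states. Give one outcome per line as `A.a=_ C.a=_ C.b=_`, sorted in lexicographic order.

A.a=0 C.a=0 C.b=0
A.a=0 C.a=0 C.b=1
A.a=0 C.a=2 C.b=0
A.a=0 C.a=2 C.b=1
A.a=2 C.a=0 C.b=0
A.a=2 C.a=0 C.b=1
A.a=2 C.a=2 C.b=0
A.a=2 C.a=2 C.b=1

outcome vector order: (A.a,C.a,C.b)
|PSO outcomes| = 8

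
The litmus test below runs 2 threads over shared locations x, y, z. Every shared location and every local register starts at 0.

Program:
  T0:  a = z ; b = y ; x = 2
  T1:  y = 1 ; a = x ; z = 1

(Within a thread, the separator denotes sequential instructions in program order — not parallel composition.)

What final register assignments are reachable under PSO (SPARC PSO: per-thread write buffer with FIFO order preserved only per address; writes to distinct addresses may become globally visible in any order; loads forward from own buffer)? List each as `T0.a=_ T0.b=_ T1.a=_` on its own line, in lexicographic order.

T0.a=0 T0.b=0 T1.a=0
T0.a=0 T0.b=0 T1.a=2
T0.a=0 T0.b=1 T1.a=0
T0.a=0 T0.b=1 T1.a=2
T0.a=1 T0.b=0 T1.a=0
T0.a=1 T0.b=1 T1.a=0

outcome vector order: (T0.a,T0.b,T1.a)
|PSO outcomes| = 6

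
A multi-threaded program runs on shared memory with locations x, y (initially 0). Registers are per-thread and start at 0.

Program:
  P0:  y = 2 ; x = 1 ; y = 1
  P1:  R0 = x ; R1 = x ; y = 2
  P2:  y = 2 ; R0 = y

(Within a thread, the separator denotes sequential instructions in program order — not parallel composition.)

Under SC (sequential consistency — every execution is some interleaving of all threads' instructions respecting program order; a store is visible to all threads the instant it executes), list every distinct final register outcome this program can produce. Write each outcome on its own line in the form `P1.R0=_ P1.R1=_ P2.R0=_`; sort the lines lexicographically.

P1.R0=0 P1.R1=0 P2.R0=1
P1.R0=0 P1.R1=0 P2.R0=2
P1.R0=0 P1.R1=1 P2.R0=1
P1.R0=0 P1.R1=1 P2.R0=2
P1.R0=1 P1.R1=1 P2.R0=1
P1.R0=1 P1.R1=1 P2.R0=2

outcome vector order: (P1.R0,P1.R1,P2.R0)
|SC outcomes| = 6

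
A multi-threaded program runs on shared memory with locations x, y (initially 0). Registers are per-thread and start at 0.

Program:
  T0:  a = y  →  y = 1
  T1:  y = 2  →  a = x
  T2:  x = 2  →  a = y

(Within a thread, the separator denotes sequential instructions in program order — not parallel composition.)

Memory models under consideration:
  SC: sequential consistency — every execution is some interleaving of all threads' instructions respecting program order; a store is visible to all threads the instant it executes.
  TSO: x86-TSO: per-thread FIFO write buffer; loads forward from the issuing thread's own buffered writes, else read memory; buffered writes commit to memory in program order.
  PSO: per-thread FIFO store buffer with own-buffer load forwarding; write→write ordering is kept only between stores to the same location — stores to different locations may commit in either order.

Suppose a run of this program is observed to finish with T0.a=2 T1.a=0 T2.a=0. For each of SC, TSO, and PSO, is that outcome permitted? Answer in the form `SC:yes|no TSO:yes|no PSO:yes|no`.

SC:no TSO:yes PSO:yes

outcome vector order: (T0.a,T1.a,T2.a)
under SC → 001 002 020 021 022 201 202 220 221 222
under TSO → 000 001 002 020 021 022 200 201 202 220 221 222
under PSO → 000 001 002 020 021 022 200 201 202 220 221 222
target 200 ∈ {TSO,PSO}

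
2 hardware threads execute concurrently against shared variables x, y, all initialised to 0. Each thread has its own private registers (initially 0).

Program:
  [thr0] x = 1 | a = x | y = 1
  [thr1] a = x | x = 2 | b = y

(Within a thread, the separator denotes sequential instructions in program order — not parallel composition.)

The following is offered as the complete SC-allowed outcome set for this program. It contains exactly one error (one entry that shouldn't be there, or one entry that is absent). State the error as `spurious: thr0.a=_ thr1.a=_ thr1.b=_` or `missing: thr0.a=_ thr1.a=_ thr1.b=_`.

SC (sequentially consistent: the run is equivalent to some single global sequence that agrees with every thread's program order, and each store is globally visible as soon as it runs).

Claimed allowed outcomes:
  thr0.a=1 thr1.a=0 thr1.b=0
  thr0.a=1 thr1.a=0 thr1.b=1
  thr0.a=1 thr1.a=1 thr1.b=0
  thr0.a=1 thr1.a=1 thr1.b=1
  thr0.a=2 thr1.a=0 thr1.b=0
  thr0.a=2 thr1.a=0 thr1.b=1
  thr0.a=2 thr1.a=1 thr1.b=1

outcome vector order: (thr0.a,thr1.a,thr1.b)
SC: 8 outcomes — {<1 0 0> <1 0 1> <1 1 0> <1 1 1> <2 0 0> <2 0 1> <2 1 0> <2 1 1>}
SC∖claimed = {<2 1 0>}

missing: thr0.a=2 thr1.a=1 thr1.b=0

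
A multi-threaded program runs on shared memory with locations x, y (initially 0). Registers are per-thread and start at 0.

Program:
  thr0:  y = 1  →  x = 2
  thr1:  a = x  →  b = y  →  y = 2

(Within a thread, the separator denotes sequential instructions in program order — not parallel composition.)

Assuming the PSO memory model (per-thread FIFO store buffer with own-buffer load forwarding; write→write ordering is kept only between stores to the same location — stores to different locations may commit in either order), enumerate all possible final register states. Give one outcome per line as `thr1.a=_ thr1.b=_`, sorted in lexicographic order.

outcome vector order: (thr1.a,thr1.b)
|PSO outcomes| = 4

thr1.a=0 thr1.b=0
thr1.a=0 thr1.b=1
thr1.a=2 thr1.b=0
thr1.a=2 thr1.b=1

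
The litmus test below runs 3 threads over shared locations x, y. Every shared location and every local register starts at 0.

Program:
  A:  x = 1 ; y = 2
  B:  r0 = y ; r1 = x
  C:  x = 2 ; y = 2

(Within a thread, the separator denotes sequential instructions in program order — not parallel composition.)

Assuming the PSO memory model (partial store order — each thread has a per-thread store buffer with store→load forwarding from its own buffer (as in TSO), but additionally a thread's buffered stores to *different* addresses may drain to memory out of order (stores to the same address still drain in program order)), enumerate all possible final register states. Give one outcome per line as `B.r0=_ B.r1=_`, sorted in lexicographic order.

B.r0=0 B.r1=0
B.r0=0 B.r1=1
B.r0=0 B.r1=2
B.r0=2 B.r1=0
B.r0=2 B.r1=1
B.r0=2 B.r1=2

outcome vector order: (B.r0,B.r1)
|PSO outcomes| = 6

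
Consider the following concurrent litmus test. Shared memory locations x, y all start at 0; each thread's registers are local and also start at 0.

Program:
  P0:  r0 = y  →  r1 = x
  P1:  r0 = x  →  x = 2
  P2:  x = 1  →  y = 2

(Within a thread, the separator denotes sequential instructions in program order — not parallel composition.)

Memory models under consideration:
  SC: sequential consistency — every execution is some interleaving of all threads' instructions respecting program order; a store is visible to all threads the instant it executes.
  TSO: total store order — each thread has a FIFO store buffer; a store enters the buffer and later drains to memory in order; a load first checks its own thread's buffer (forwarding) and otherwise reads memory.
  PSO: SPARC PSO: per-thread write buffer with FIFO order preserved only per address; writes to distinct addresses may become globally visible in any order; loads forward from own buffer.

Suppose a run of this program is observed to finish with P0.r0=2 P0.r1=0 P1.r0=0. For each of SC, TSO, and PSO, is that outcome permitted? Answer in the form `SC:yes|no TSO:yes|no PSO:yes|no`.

SC:no TSO:no PSO:yes

outcome vector order: (P0.r0,P0.r1,P1.r0)
under SC → <0 0 0> <0 0 1> <0 1 0> <0 1 1> <0 2 0> <0 2 1> <2 1 0> <2 1 1> <2 2 0> <2 2 1>
under TSO → <0 0 0> <0 0 1> <0 1 0> <0 1 1> <0 2 0> <0 2 1> <2 1 0> <2 1 1> <2 2 0> <2 2 1>
under PSO → <0 0 0> <0 0 1> <0 1 0> <0 1 1> <0 2 0> <0 2 1> <2 0 0> <2 0 1> <2 1 0> <2 1 1> <2 2 0> <2 2 1>
target <2 0 0> ∈ {PSO}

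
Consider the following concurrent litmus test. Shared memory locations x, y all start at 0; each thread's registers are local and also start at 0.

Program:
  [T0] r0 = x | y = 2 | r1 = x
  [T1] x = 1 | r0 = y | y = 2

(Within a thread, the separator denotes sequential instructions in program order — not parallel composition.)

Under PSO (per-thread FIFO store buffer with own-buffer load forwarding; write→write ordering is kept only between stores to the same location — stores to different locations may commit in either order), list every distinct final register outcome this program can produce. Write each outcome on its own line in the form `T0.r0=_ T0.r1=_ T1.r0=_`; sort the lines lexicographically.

T0.r0=0 T0.r1=0 T1.r0=0
T0.r0=0 T0.r1=0 T1.r0=2
T0.r0=0 T0.r1=1 T1.r0=0
T0.r0=0 T0.r1=1 T1.r0=2
T0.r0=1 T0.r1=1 T1.r0=0
T0.r0=1 T0.r1=1 T1.r0=2

outcome vector order: (T0.r0,T0.r1,T1.r0)
|PSO outcomes| = 6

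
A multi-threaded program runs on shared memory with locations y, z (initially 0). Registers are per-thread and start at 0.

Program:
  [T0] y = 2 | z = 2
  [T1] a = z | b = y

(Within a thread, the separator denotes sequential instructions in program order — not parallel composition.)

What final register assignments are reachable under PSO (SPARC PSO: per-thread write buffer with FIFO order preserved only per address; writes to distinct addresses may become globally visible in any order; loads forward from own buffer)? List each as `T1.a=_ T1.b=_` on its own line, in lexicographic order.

T1.a=0 T1.b=0
T1.a=0 T1.b=2
T1.a=2 T1.b=0
T1.a=2 T1.b=2

outcome vector order: (T1.a,T1.b)
|PSO outcomes| = 4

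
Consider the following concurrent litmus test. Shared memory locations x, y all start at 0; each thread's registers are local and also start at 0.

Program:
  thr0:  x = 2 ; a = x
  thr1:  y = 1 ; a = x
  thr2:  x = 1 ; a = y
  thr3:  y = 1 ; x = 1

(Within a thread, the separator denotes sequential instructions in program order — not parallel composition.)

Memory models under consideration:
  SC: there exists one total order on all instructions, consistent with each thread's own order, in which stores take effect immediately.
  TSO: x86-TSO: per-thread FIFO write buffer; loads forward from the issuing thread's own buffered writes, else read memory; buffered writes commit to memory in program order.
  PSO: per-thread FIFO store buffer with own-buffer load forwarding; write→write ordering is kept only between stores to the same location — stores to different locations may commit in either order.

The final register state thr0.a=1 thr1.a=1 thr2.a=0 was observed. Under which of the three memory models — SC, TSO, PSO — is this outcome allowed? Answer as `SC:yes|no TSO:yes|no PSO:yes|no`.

SC:yes TSO:yes PSO:yes

outcome vector order: (thr0.a,thr1.a,thr2.a)
SC: 10 outcomes — {101 110 111 120 121 201 210 211 220 221}
TSO: 12 outcomes — {100 101 110 111 120 121 200 201 210 211 220 221}
PSO: 12 outcomes — {100 101 110 111 120 121 200 201 210 211 220 221}
target 110 ∈ {SC,TSO,PSO}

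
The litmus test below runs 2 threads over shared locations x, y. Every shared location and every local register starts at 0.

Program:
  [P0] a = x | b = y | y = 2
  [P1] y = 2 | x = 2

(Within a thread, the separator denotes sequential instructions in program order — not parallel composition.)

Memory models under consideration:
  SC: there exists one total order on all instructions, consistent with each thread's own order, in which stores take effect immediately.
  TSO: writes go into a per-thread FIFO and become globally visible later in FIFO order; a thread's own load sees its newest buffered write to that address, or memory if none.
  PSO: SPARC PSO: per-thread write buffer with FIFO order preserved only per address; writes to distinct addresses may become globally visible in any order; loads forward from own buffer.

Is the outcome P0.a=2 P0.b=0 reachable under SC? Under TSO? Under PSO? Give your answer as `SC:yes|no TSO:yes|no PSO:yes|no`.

outcome vector order: (P0.a,P0.b)
[SC] allowed = {0/0 0/2 2/2}
[TSO] allowed = {0/0 0/2 2/2}
[PSO] allowed = {0/0 0/2 2/0 2/2}
target 2/0 ∈ {PSO}

SC:no TSO:no PSO:yes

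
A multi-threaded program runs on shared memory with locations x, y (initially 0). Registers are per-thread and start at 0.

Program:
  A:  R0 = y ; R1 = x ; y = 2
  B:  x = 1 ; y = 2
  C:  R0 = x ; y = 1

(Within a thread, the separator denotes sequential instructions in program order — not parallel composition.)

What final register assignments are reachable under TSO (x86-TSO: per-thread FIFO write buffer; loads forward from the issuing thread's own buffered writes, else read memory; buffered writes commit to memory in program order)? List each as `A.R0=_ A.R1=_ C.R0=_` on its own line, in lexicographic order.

outcome vector order: (A.R0,A.R1,C.R0)
|TSO outcomes| = 9

A.R0=0 A.R1=0 C.R0=0
A.R0=0 A.R1=0 C.R0=1
A.R0=0 A.R1=1 C.R0=0
A.R0=0 A.R1=1 C.R0=1
A.R0=1 A.R1=0 C.R0=0
A.R0=1 A.R1=1 C.R0=0
A.R0=1 A.R1=1 C.R0=1
A.R0=2 A.R1=1 C.R0=0
A.R0=2 A.R1=1 C.R0=1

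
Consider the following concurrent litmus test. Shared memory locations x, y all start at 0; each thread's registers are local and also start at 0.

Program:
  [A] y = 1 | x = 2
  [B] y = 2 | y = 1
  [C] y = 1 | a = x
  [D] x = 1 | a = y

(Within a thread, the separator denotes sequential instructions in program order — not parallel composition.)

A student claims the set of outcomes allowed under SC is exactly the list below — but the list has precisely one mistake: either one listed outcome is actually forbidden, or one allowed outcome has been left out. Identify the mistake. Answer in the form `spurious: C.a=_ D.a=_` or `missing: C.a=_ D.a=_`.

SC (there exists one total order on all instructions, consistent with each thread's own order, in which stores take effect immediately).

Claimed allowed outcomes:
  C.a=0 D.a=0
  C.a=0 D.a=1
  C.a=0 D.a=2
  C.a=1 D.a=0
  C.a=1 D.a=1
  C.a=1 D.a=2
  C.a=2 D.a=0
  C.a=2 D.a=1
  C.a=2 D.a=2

spurious: C.a=0 D.a=0

outcome vector order: (C.a,D.a)
[SC] allowed = {0/1; 0/2; 1/0; 1/1; 1/2; 2/0; 2/1; 2/2}
claimed∖SC = {0/0}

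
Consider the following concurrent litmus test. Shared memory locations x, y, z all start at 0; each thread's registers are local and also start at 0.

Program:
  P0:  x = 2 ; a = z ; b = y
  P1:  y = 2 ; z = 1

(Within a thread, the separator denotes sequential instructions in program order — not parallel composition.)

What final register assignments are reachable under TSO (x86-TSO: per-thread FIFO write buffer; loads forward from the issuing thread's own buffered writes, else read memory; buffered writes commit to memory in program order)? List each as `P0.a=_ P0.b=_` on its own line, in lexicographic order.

outcome vector order: (P0.a,P0.b)
|TSO outcomes| = 3

P0.a=0 P0.b=0
P0.a=0 P0.b=2
P0.a=1 P0.b=2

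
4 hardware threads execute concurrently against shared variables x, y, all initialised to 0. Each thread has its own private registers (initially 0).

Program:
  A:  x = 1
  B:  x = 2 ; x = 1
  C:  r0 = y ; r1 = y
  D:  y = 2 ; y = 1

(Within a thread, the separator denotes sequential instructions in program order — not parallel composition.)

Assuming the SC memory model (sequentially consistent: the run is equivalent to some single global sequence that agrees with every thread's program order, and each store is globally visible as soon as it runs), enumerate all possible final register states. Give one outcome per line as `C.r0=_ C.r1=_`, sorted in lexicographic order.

C.r0=0 C.r1=0
C.r0=0 C.r1=1
C.r0=0 C.r1=2
C.r0=1 C.r1=1
C.r0=2 C.r1=1
C.r0=2 C.r1=2

outcome vector order: (C.r0,C.r1)
|SC outcomes| = 6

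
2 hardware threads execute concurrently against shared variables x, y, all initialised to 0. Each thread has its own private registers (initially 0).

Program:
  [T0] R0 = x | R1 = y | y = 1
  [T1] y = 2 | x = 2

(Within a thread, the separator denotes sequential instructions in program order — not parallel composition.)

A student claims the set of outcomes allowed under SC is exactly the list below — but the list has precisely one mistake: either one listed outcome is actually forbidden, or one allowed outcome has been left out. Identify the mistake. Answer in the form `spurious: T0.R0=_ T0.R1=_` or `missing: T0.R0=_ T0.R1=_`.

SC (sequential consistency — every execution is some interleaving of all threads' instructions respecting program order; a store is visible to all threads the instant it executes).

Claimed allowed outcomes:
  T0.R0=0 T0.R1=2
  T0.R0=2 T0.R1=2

missing: T0.R0=0 T0.R1=0

outcome vector order: (T0.R0,T0.R1)
SC (3): (0,0); (0,2); (2,2)
SC∖claimed = {(0,0)}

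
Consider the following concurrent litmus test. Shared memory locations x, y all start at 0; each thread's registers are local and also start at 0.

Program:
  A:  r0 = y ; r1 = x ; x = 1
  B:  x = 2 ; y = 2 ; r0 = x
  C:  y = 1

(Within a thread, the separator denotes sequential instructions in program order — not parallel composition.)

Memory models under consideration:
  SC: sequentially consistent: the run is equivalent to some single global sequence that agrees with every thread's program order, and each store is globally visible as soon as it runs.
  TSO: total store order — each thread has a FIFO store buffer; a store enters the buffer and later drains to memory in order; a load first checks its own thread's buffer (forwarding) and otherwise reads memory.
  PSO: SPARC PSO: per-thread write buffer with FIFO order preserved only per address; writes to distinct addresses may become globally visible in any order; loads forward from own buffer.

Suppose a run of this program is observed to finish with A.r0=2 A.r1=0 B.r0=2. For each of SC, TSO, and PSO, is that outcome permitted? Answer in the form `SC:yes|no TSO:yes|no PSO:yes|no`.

outcome vector order: (A.r0,A.r1,B.r0)
SC (10): (0,0,1); (0,0,2); (0,2,1); (0,2,2); (1,0,1); (1,0,2); (1,2,1); (1,2,2); (2,2,1); (2,2,2)
TSO (10): (0,0,1); (0,0,2); (0,2,1); (0,2,2); (1,0,1); (1,0,2); (1,2,1); (1,2,2); (2,2,1); (2,2,2)
PSO (12): (0,0,1); (0,0,2); (0,2,1); (0,2,2); (1,0,1); (1,0,2); (1,2,1); (1,2,2); (2,0,1); (2,0,2); (2,2,1); (2,2,2)
target (2,0,2) ∈ {PSO}

SC:no TSO:no PSO:yes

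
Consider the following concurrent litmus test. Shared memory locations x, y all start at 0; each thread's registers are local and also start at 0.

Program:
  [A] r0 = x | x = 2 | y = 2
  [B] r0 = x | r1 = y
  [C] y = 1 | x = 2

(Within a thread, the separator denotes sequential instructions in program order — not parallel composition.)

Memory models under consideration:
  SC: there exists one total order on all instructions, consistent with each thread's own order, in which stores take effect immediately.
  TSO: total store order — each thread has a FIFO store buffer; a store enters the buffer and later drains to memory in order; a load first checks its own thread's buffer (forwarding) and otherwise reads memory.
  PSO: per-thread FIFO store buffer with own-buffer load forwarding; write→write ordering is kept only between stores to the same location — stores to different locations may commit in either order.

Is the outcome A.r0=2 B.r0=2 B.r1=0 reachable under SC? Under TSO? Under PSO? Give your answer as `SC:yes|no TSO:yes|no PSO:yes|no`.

SC:no TSO:no PSO:yes

outcome vector order: (A.r0,B.r0,B.r1)
under SC → 0/0/0; 0/0/1; 0/0/2; 0/2/0; 0/2/1; 0/2/2; 2/0/0; 2/0/1; 2/0/2; 2/2/1; 2/2/2
under TSO → 0/0/0; 0/0/1; 0/0/2; 0/2/0; 0/2/1; 0/2/2; 2/0/0; 2/0/1; 2/0/2; 2/2/1; 2/2/2
under PSO → 0/0/0; 0/0/1; 0/0/2; 0/2/0; 0/2/1; 0/2/2; 2/0/0; 2/0/1; 2/0/2; 2/2/0; 2/2/1; 2/2/2
target 2/2/0 ∈ {PSO}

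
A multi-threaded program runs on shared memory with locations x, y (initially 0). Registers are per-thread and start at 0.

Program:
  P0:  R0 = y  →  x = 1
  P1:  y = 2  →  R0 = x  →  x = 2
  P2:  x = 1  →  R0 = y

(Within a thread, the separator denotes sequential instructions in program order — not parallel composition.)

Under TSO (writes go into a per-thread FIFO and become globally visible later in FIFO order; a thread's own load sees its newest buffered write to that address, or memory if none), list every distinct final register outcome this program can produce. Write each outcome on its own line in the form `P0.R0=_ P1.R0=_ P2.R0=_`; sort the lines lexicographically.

outcome vector order: (P0.R0,P1.R0,P2.R0)
|TSO outcomes| = 8

P0.R0=0 P1.R0=0 P2.R0=0
P0.R0=0 P1.R0=0 P2.R0=2
P0.R0=0 P1.R0=1 P2.R0=0
P0.R0=0 P1.R0=1 P2.R0=2
P0.R0=2 P1.R0=0 P2.R0=0
P0.R0=2 P1.R0=0 P2.R0=2
P0.R0=2 P1.R0=1 P2.R0=0
P0.R0=2 P1.R0=1 P2.R0=2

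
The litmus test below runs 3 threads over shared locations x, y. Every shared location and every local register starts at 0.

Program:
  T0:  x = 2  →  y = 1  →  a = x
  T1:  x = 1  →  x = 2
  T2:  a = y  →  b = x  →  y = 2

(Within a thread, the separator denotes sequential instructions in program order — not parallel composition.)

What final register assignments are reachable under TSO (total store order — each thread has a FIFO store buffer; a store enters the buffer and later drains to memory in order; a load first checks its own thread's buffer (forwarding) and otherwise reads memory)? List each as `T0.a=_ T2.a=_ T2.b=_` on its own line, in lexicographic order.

outcome vector order: (T0.a,T2.a,T2.b)
|TSO outcomes| = 10

T0.a=1 T2.a=0 T2.b=0
T0.a=1 T2.a=0 T2.b=1
T0.a=1 T2.a=0 T2.b=2
T0.a=1 T2.a=1 T2.b=1
T0.a=1 T2.a=1 T2.b=2
T0.a=2 T2.a=0 T2.b=0
T0.a=2 T2.a=0 T2.b=1
T0.a=2 T2.a=0 T2.b=2
T0.a=2 T2.a=1 T2.b=1
T0.a=2 T2.a=1 T2.b=2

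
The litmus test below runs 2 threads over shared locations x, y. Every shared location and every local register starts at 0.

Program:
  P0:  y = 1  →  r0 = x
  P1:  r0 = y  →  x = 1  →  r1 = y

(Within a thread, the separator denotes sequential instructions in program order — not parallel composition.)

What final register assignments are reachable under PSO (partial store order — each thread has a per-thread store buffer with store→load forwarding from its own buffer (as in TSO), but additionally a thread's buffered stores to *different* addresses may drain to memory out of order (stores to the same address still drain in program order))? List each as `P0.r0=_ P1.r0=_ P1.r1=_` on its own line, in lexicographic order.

outcome vector order: (P0.r0,P1.r0,P1.r1)
|PSO outcomes| = 6

P0.r0=0 P1.r0=0 P1.r1=0
P0.r0=0 P1.r0=0 P1.r1=1
P0.r0=0 P1.r0=1 P1.r1=1
P0.r0=1 P1.r0=0 P1.r1=0
P0.r0=1 P1.r0=0 P1.r1=1
P0.r0=1 P1.r0=1 P1.r1=1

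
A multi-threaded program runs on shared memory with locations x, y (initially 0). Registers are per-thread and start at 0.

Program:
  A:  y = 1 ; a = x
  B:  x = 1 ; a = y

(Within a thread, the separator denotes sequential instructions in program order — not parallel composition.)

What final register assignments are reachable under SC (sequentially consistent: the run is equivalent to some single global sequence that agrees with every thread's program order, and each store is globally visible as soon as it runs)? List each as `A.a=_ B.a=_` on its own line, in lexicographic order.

outcome vector order: (A.a,B.a)
|SC outcomes| = 3

A.a=0 B.a=1
A.a=1 B.a=0
A.a=1 B.a=1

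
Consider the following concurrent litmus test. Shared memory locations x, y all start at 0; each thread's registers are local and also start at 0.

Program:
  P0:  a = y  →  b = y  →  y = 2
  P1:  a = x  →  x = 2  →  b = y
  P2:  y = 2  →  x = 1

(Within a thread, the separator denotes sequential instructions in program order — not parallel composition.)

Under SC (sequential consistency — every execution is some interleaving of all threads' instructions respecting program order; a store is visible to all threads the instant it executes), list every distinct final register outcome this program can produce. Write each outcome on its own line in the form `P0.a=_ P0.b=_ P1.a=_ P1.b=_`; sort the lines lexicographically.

P0.a=0 P0.b=0 P1.a=0 P1.b=0
P0.a=0 P0.b=0 P1.a=0 P1.b=2
P0.a=0 P0.b=0 P1.a=1 P1.b=2
P0.a=0 P0.b=2 P1.a=0 P1.b=0
P0.a=0 P0.b=2 P1.a=0 P1.b=2
P0.a=0 P0.b=2 P1.a=1 P1.b=2
P0.a=2 P0.b=2 P1.a=0 P1.b=0
P0.a=2 P0.b=2 P1.a=0 P1.b=2
P0.a=2 P0.b=2 P1.a=1 P1.b=2

outcome vector order: (P0.a,P0.b,P1.a,P1.b)
|SC outcomes| = 9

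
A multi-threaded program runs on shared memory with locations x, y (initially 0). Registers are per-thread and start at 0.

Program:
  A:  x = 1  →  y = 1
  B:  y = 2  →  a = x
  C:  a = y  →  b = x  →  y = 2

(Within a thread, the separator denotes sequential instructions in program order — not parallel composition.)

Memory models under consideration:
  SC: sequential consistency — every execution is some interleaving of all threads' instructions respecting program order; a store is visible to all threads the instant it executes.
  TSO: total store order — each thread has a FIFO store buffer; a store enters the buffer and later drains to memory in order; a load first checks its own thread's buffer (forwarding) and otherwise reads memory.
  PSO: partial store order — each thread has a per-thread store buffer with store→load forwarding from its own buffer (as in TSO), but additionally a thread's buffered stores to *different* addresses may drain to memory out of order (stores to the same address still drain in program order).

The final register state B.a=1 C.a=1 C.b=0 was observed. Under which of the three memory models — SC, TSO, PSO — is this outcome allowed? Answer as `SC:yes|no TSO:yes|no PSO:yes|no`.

SC:no TSO:no PSO:yes

outcome vector order: (B.a,C.a,C.b)
SC: 10 outcomes — {<0 0 0>, <0 0 1>, <0 1 1>, <0 2 0>, <0 2 1>, <1 0 0>, <1 0 1>, <1 1 1>, <1 2 0>, <1 2 1>}
TSO: 10 outcomes — {<0 0 0>, <0 0 1>, <0 1 1>, <0 2 0>, <0 2 1>, <1 0 0>, <1 0 1>, <1 1 1>, <1 2 0>, <1 2 1>}
PSO: 12 outcomes — {<0 0 0>, <0 0 1>, <0 1 0>, <0 1 1>, <0 2 0>, <0 2 1>, <1 0 0>, <1 0 1>, <1 1 0>, <1 1 1>, <1 2 0>, <1 2 1>}
target <1 1 0> ∈ {PSO}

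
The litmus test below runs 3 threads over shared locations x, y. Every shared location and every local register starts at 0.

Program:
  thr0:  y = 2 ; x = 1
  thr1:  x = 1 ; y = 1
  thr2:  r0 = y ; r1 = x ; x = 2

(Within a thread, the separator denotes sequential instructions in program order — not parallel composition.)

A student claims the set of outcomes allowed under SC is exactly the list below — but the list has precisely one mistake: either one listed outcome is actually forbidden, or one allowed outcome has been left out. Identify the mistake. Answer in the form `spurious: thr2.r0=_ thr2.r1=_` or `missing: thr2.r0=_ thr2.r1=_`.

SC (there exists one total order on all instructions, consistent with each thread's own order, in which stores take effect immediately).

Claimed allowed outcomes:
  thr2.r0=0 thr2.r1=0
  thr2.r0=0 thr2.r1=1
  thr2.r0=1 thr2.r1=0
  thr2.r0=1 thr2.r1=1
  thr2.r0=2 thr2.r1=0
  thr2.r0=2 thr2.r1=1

outcome vector order: (thr2.r0,thr2.r1)
[SC] allowed = {<0 0>; <0 1>; <1 1>; <2 0>; <2 1>}
claimed∖SC = {<1 0>}

spurious: thr2.r0=1 thr2.r1=0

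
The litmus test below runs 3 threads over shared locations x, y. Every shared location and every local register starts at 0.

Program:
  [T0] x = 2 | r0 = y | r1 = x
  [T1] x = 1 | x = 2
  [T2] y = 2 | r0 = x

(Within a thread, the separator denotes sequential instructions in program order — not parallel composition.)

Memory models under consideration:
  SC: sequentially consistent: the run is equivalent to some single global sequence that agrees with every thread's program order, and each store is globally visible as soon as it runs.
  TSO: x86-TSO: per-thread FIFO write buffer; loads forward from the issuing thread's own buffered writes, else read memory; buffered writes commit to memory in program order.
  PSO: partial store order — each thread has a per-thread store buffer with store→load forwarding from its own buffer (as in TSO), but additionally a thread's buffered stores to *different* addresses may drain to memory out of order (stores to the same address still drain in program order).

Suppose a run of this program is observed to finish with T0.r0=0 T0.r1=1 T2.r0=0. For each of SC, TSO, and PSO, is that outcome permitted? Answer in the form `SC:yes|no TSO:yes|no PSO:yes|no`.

SC:no TSO:yes PSO:yes

outcome vector order: (T0.r0,T0.r1,T2.r0)
SC: 10 outcomes — {011; 012; 021; 022; 210; 211; 212; 220; 221; 222}
TSO: 12 outcomes — {010; 011; 012; 020; 021; 022; 210; 211; 212; 220; 221; 222}
PSO: 12 outcomes — {010; 011; 012; 020; 021; 022; 210; 211; 212; 220; 221; 222}
target 010 ∈ {TSO,PSO}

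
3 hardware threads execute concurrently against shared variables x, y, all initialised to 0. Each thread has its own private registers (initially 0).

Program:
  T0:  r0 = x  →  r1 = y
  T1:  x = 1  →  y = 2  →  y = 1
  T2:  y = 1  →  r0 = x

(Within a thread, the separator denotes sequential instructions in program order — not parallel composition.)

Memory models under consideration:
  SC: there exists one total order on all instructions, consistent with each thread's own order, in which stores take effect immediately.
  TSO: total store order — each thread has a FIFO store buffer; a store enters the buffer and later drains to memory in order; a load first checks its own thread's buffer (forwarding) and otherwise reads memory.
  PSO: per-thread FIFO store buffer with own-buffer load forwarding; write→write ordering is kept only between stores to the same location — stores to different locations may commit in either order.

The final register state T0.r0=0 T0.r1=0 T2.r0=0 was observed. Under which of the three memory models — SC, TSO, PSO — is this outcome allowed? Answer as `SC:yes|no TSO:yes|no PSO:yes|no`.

outcome vector order: (T0.r0,T0.r1,T2.r0)
SC (11): 0/0/0 0/0/1 0/1/0 0/1/1 0/2/0 0/2/1 1/0/1 1/1/0 1/1/1 1/2/0 1/2/1
TSO (12): 0/0/0 0/0/1 0/1/0 0/1/1 0/2/0 0/2/1 1/0/0 1/0/1 1/1/0 1/1/1 1/2/0 1/2/1
PSO (12): 0/0/0 0/0/1 0/1/0 0/1/1 0/2/0 0/2/1 1/0/0 1/0/1 1/1/0 1/1/1 1/2/0 1/2/1
target 0/0/0 ∈ {SC,TSO,PSO}

SC:yes TSO:yes PSO:yes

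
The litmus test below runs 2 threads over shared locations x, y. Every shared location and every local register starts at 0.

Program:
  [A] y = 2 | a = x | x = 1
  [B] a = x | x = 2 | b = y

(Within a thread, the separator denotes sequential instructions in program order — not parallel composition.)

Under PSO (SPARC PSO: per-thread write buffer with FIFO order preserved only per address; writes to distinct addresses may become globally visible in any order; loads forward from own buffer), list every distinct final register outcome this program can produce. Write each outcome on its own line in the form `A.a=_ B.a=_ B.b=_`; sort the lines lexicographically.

A.a=0 B.a=0 B.b=0
A.a=0 B.a=0 B.b=2
A.a=0 B.a=1 B.b=0
A.a=0 B.a=1 B.b=2
A.a=2 B.a=0 B.b=0
A.a=2 B.a=0 B.b=2

outcome vector order: (A.a,B.a,B.b)
|PSO outcomes| = 6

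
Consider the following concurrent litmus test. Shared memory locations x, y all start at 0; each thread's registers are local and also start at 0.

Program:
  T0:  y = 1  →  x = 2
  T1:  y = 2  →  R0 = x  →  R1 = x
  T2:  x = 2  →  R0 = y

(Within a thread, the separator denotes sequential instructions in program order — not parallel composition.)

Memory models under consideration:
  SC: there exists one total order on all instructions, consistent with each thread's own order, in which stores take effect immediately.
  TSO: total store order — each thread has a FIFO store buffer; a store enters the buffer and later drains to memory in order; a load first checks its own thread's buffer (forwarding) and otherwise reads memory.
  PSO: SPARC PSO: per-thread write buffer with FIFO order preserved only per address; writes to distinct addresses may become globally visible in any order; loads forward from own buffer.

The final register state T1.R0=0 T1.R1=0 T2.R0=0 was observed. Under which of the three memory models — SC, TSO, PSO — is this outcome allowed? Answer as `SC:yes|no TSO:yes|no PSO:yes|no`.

SC:no TSO:yes PSO:yes

outcome vector order: (T1.R0,T1.R1,T2.R0)
SC: 7 outcomes — {0/0/1, 0/0/2, 0/2/1, 0/2/2, 2/2/0, 2/2/1, 2/2/2}
TSO: 9 outcomes — {0/0/0, 0/0/1, 0/0/2, 0/2/0, 0/2/1, 0/2/2, 2/2/0, 2/2/1, 2/2/2}
PSO: 9 outcomes — {0/0/0, 0/0/1, 0/0/2, 0/2/0, 0/2/1, 0/2/2, 2/2/0, 2/2/1, 2/2/2}
target 0/0/0 ∈ {TSO,PSO}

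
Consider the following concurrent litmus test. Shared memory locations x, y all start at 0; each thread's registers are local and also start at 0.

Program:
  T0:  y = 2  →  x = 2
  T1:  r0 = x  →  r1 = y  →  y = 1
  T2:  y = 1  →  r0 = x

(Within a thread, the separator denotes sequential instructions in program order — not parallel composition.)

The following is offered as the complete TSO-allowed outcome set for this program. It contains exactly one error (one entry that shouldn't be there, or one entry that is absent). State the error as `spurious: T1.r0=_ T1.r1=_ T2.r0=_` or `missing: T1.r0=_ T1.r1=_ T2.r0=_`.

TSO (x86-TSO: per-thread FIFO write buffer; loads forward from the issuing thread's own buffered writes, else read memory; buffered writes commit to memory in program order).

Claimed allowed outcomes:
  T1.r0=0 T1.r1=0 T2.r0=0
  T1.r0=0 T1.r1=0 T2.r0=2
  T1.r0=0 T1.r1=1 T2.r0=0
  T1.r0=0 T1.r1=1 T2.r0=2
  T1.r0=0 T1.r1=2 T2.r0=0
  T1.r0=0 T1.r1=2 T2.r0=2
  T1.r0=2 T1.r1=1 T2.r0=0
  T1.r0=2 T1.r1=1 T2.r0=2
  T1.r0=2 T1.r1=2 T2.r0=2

outcome vector order: (T1.r0,T1.r1,T2.r0)
TSO (10): <0 0 0> <0 0 2> <0 1 0> <0 1 2> <0 2 0> <0 2 2> <2 1 0> <2 1 2> <2 2 0> <2 2 2>
TSO∖claimed = {<2 2 0>}

missing: T1.r0=2 T1.r1=2 T2.r0=0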